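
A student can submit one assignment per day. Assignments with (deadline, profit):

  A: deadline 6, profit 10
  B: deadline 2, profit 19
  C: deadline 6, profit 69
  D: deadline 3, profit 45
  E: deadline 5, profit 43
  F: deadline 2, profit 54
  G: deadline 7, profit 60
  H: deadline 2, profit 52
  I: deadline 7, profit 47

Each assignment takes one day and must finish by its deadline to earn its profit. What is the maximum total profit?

Take jobs in profit order; each goes to the latest open slot no later than its deadline.
Profit order: C=69 G=60 F=54 H=52 I=47 D=45 E=43 B=19 A=10
Assign: C→slot 6, G→slot 7, F→slot 2, H→slot 1, I→slot 5, D→slot 3, E→slot 4, B skipped, A skipped.
Slots: [1:H] [2:F] [3:D] [4:E] [5:I] [6:C] [7:G]
Profit = 52 + 54 + 45 + 43 + 47 + 69 + 60 = 370

370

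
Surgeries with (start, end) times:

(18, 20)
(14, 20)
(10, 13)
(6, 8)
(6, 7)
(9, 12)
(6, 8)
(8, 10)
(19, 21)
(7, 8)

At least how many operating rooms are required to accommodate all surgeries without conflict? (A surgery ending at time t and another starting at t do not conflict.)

The answer is the maximum number of intervals overlapping at any instant.
starts: [6, 6, 6, 7, 8, 9, 10, 14, 18, 19]
ends:   [7, 8, 8, 8, 10, 12, 13, 20, 20, 21]
s6→1 s6→2 s6→3  — peak 3.

3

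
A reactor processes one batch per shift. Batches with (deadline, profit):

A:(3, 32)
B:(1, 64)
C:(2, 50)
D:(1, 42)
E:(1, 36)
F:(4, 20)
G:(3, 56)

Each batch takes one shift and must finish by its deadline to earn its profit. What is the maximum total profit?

190

Take jobs in profit order; each goes to the latest open slot no later than its deadline.
Profit order: B=64 G=56 C=50 D=42 E=36 A=32 F=20
Assign: B→slot 1, G→slot 3, C→slot 2, D skipped, E skipped, A skipped, F→slot 4.
Slots: [1:B] [2:C] [3:G] [4:F]
Profit = 64 + 50 + 56 + 20 = 190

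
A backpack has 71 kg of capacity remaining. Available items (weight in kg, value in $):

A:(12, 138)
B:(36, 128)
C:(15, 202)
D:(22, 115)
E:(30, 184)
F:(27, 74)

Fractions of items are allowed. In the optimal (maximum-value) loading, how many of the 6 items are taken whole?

3

Greedy by value/weight ratio, highest first.
Order: C (202/15=13.47) > A (138/12=11.50) > E (184/30=6.13) > D (115/22=5.23) > B (128/36=3.56) > F (74/27=2.74)
Fill: take C (15 @ 202) → take A (12 @ 138) → take E (30 @ 184) → take 14/22 of D → 73.18; 71/71 used.
3 item(s) taken whole; one partial (take 14/22 of D).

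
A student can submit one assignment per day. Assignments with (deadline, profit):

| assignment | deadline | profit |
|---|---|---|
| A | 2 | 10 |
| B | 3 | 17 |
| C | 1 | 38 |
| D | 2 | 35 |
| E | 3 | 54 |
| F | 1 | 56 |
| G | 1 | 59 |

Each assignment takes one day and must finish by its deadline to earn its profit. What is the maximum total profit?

148

Profit order: G=59 F=56 E=54 C=38 D=35 B=17 A=10
Assign: G→slot 1, F skipped, E→slot 3, C skipped, D→slot 2, B skipped, A skipped.
Slots: [1:G] [2:D] [3:E]
Profit = 59 + 35 + 54 = 148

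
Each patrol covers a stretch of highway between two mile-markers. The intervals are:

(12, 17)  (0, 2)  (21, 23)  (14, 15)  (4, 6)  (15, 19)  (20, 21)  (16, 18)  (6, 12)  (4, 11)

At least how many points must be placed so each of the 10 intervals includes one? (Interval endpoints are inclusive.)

5

By right end: [0,2]  [4,6]  [4,11]  [6,12]  [14,15]  [12,17]  [16,18]  [15,19]  [20,21]  [21,23]
[0,2] uncovered → point at 2; [4,6] uncovered → point at 6; [14,15] uncovered → point at 15; [16,18] uncovered → point at 18; [20,21] uncovered → point at 21.
Points: 2, 6, 15, 18, 21 (5 total).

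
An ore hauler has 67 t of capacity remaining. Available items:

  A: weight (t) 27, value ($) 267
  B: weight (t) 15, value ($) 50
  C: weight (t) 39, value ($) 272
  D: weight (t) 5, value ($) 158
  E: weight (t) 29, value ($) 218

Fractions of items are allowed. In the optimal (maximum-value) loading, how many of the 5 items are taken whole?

Greedy by value/weight ratio, highest first.
Order: D (158/5=31.60) > A (267/27=9.89) > E (218/29=7.52) > C (272/39=6.97) > B (50/15=3.33)
Fill: take D (5 @ 158) → take A (27 @ 267) → take E (29 @ 218) → take 6/39 of C → 41.85; 67/67 used.
3 item(s) taken whole; one partial (take 6/39 of C).

3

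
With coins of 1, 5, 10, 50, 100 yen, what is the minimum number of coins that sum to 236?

236 = 2×100 + 3×10 + 1×5 + 1×1
Total coins = 2 + 3 + 1 + 1 = 7

7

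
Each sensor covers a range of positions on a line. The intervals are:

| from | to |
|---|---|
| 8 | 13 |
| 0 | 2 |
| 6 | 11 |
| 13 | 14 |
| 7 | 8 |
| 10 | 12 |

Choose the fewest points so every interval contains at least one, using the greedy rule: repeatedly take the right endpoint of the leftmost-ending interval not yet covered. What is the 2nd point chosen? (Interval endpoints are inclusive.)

Sort by right endpoint; whenever an interval is uncovered, place a point at its right end.
By right end: [0,2]  [7,8]  [6,11]  [10,12]  [8,13]  [13,14]
[0,2] uncovered → point at 2; [7,8] uncovered → point at 8; [10,12] uncovered → point at 12; [13,14] uncovered → point at 14.
Points: 2, 8, 12, 14 (4 total).

8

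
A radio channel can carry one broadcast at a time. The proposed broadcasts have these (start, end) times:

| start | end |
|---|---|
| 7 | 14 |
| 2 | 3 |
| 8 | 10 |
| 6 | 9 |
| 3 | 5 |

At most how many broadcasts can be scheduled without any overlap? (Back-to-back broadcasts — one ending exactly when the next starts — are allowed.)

3

Sort by end time and greedily take each interval whose start is ≥ the last chosen end.
Sorted by end: (2,3)  (3,5)  (6,9)  (8,10)  (7,14)
take (2,3); take (3,5); take (6,9); skip (8,10).
Selected 3 broadcasts.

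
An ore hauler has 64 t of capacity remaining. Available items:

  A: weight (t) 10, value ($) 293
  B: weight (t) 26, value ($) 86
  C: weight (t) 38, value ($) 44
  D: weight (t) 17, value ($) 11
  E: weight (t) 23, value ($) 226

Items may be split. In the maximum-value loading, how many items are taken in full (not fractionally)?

Ratios (sorted): A 29.30, E 9.83, B 3.31, C 1.16, D 0.65
take A (10 @ 293); take E (23 @ 226); take B (26 @ 86); take 5/38 of C → 5.79. Capacity used 64/64.
3 item(s) taken whole; one partial (take 5/38 of C).

3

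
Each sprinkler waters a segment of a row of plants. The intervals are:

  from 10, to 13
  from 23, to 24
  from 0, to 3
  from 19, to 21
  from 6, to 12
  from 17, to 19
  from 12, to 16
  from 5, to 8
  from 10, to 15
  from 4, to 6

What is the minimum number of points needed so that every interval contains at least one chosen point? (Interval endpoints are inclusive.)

5

Process intervals by earliest right end; each time one isn't hit yet, stab at its right endpoint.
By right end: [0,3]  [4,6]  [5,8]  [6,12]  [10,13]  [10,15]  [12,16]  [17,19]  [19,21]  [23,24]
[0,3] uncovered → point at 3; [4,6] uncovered → point at 6; [10,13] uncovered → point at 13; [17,19] uncovered → point at 19; [23,24] uncovered → point at 24.
Points: 3, 6, 13, 19, 24 (5 total).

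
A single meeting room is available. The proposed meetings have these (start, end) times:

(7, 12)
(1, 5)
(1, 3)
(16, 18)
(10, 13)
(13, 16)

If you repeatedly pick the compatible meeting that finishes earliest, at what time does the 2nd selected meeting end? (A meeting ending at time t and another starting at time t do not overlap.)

Sort by end time and greedily take each interval whose start is ≥ the last chosen end.
Sorted by end: (1,3)  (1,5)  (7,12)  (10,13)  (13,16)  (16,18)
take (1,3); take (7,12); take (13,16); take (16,18).
Selected: (1,3) (7,12) (13,16) (16,18)

12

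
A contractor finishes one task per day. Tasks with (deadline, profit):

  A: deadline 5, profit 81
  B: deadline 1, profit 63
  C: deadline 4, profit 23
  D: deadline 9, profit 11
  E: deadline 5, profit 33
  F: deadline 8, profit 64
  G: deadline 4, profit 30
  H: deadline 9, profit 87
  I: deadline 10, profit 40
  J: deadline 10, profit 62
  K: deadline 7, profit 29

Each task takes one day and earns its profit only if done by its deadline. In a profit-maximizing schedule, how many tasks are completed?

Profit order: H=87 A=81 F=64 B=63 J=62 I=40 E=33 G=30 K=29 C=23 D=11
Assign: H→slot 9, A→slot 5, F→slot 8, B→slot 1, J→slot 10, I→slot 7, E→slot 4, G→slot 3, K→slot 6, C→slot 2, D skipped.
Slots: [1:B] [2:C] [3:G] [4:E] [5:A] [6:K] [7:I] [8:F] [9:H] [10:J]
10 of 11 scheduled.

10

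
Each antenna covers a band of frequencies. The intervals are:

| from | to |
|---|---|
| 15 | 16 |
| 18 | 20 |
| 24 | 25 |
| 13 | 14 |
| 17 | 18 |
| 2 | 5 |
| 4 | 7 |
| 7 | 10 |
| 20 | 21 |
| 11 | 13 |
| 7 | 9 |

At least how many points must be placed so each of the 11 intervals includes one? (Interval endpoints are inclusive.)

By right end: [2,5]  [4,7]  [7,9]  [7,10]  [11,13]  [13,14]  [15,16]  [17,18]  [18,20]  [20,21]  [24,25]
[2,5] uncovered → point at 5; [7,9] uncovered → point at 9; [11,13] uncovered → point at 13; [15,16] uncovered → point at 16; [17,18] uncovered → point at 18; [20,21] uncovered → point at 21; [24,25] uncovered → point at 25.
Points: 5, 9, 13, 16, 18, 21, 25 (7 total).

7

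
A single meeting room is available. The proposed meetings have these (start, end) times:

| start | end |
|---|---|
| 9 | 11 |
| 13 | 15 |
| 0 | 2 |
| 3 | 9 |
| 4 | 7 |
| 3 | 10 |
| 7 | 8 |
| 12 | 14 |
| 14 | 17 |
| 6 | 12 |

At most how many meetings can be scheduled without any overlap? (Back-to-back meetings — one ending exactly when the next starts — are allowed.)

Greedy by earliest finish: after sorting by end time, pick each interval compatible with the last pick.
By end time: (0,2), (4,7), (7,8), (3,9), (3,10), (9,11), (6,12), (12,14), (13,15), (14,17).
Pick (0,2); next start ≥ 2 → (4,7); next start ≥ 7 → (7,8); next start ≥ 8 → (9,11); next start ≥ 11 → (12,14); next start ≥ 14 → (14,17).
Selected 6 meetings.

6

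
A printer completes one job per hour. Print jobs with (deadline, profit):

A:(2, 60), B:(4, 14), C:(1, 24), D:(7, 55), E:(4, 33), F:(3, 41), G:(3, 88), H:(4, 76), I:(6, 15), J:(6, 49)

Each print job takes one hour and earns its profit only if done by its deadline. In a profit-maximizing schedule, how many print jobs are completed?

By profit: G(d3,88), H(d4,76), A(d2,60), D(d7,55), J(d6,49), F(d3,41), E(d4,33), C(d1,24), I(d6,15), B(d4,14)
G→slot 3; H→slot 4; A→slot 2; D→slot 7; J→slot 6; F→slot 1; E skipped; C skipped; I→slot 5; B skipped.
7 of 10 scheduled.

7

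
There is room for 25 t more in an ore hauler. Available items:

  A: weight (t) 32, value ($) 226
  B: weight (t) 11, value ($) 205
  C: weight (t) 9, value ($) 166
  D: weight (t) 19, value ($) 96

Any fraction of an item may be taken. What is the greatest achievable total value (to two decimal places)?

406.31

Greedy by value/weight ratio, highest first.
Order: B (205/11=18.64) > C (166/9=18.44) > A (226/32=7.06) > D (96/19=5.05)
Fill: take B (11 @ 205) → take C (9 @ 166) → take 5/32 of A → 35.31; 25/25 used.
Total value = 406.31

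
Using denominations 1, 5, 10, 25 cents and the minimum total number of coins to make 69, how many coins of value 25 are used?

Greedy: take as many of the largest coin as possible, then repeat with the remainder.
69 = 2×25 + 1×10 + 1×5 + 4×1
Count of 25: 2

2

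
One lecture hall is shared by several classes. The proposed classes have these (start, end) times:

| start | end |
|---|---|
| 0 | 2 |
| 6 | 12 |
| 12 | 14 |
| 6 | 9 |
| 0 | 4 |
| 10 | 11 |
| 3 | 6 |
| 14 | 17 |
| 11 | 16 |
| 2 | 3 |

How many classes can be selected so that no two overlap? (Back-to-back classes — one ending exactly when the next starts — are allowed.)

Order by finish time; keep every interval that doesn't clash with the previous kept one.
Sorted by end: (0,2)  (2,3)  (0,4)  (3,6)  (6,9)  (10,11)  (6,12)  (12,14)  (11,16)  (14,17)
take (0,2); take (2,3); skip (0,4); take (3,6); take (6,9); take (10,11); take (12,14); skip (11,16); take (14,17).
Selected 7 classes.

7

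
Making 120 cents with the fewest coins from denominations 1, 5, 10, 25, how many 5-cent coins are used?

0

120 = 4×25 + 2×10
Count of 5: 0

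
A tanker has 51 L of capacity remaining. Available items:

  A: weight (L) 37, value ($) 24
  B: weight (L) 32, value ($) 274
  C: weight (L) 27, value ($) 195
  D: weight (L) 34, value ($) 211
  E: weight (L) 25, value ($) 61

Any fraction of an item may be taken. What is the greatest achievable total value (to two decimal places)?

411.22

Greedy by value/weight ratio, highest first.
Ratios (sorted): B 8.56, C 7.22, D 6.21, E 2.44, A 0.65
take B (32 @ 274); take 19/27 of C → 137.22. Capacity used 51/51.
Total value = 411.22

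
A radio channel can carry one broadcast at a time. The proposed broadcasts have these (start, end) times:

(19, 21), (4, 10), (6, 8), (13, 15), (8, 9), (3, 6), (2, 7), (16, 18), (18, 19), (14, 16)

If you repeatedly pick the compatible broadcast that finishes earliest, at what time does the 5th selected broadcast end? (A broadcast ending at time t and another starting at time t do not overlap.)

18

Sort by end time and greedily take each interval whose start is ≥ the last chosen end.
By end time: (3,6), (2,7), (6,8), (8,9), (4,10), (13,15), (14,16), (16,18), (18,19), (19,21).
Pick (3,6); next start ≥ 6 → (6,8); next start ≥ 8 → (8,9); next start ≥ 9 → (13,15); next start ≥ 15 → (16,18); next start ≥ 18 → (18,19); next start ≥ 19 → (19,21).
Selected: (3,6) (6,8) (8,9) (13,15) (16,18) (18,19) (19,21)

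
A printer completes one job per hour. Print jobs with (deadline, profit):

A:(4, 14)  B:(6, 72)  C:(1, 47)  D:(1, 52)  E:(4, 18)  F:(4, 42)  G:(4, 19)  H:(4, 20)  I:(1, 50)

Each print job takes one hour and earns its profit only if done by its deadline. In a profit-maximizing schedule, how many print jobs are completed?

Take jobs in profit order; each goes to the latest open slot no later than its deadline.
By profit: B(d6,72), D(d1,52), I(d1,50), C(d1,47), F(d4,42), H(d4,20), G(d4,19), E(d4,18), A(d4,14)
B→slot 6; D→slot 1; I skipped; C skipped; F→slot 4; H→slot 3; G→slot 2; E skipped; A skipped.
5 of 9 scheduled.

5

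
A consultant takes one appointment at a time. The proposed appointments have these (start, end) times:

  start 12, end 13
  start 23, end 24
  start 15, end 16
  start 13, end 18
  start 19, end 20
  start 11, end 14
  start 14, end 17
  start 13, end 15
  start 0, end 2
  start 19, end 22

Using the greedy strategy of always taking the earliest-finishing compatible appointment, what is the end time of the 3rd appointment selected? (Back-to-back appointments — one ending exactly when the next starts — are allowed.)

By end time: (0,2), (12,13), (11,14), (13,15), (15,16), (14,17), (13,18), (19,20), (19,22), (23,24).
Pick (0,2); next start ≥ 2 → (12,13); next start ≥ 13 → (13,15); next start ≥ 15 → (15,16); next start ≥ 16 → (19,20); next start ≥ 20 → (23,24).
Selected: (0,2) (12,13) (13,15) (15,16) (19,20) (23,24)

15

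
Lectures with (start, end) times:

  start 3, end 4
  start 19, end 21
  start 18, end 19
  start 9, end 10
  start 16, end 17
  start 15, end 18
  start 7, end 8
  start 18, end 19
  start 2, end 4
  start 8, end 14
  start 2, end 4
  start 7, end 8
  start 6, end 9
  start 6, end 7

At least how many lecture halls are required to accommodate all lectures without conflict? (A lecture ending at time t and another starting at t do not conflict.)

Events (time:±→running): 2:+→1 2:+→2 3:+→3 … peak 3.

3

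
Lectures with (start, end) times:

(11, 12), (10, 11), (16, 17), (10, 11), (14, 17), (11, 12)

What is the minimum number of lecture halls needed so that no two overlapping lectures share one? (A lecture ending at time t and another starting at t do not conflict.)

Count concurrent intervals with a sweep; the peak is the room count.
Events (time:±→running): 10:+→1 10:+→2 … peak 2.

2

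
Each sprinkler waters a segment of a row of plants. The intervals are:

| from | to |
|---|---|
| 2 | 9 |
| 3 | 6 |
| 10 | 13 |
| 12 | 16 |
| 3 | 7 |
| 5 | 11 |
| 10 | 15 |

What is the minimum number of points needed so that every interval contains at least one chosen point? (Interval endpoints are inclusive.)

2

Sort by right endpoint; whenever an interval is uncovered, place a point at its right end.
By right end: [3,6]  [3,7]  [2,9]  [5,11]  [10,13]  [10,15]  [12,16]
[3,6] uncovered → point at 6; [10,13] uncovered → point at 13.
Points: 6, 13 (2 total).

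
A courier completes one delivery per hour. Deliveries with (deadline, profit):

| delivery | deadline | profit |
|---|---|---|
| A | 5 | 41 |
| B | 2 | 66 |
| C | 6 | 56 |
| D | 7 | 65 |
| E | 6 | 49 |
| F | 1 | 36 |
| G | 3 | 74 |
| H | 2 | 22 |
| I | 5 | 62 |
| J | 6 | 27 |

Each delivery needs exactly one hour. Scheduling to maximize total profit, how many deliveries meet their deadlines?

Sort by profit descending; place each in the latest free slot ≤ its deadline.
Profit order: G=74 B=66 D=65 I=62 C=56 E=49 A=41 F=36 J=27 H=22
Assign: G→slot 3, B→slot 2, D→slot 7, I→slot 5, C→slot 6, E→slot 4, A→slot 1, F skipped, J skipped, H skipped.
Slots: [1:A] [2:B] [3:G] [4:E] [5:I] [6:C] [7:D]
7 of 10 scheduled.

7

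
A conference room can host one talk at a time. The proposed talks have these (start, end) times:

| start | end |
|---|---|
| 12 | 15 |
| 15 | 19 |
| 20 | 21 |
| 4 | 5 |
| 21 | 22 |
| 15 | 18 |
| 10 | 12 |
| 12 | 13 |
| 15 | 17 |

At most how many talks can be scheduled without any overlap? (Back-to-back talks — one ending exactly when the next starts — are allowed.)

Sort by end time and greedily take each interval whose start is ≥ the last chosen end.
Sorted by end: (4,5)  (10,12)  (12,13)  (12,15)  (15,17)  (15,18)  (15,19)  (20,21)  (21,22)
take (4,5); take (10,12); take (12,13); take (15,17); skip (15,18); skip (15,19); take (20,21); take (21,22).
Selected 6 talks.

6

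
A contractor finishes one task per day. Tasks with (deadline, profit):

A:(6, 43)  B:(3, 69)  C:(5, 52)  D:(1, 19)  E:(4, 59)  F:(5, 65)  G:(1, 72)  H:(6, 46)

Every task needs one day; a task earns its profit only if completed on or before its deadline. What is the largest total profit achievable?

Take jobs in profit order; each goes to the latest open slot no later than its deadline.
Profit order: G=72 B=69 F=65 E=59 C=52 H=46 A=43 D=19
Assign: G→slot 1, B→slot 3, F→slot 5, E→slot 4, C→slot 2, H→slot 6, A skipped, D skipped.
Slots: [1:G] [2:C] [3:B] [4:E] [5:F] [6:H]
Profit = 72 + 52 + 69 + 59 + 65 + 46 = 363

363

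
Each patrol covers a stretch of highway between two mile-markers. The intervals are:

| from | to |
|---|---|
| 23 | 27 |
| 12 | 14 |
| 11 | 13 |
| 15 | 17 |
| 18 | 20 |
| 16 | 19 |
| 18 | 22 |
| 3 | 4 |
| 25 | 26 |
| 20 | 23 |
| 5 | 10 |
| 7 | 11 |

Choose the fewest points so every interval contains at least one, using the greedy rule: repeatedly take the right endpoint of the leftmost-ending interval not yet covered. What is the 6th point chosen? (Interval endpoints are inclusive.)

Sort by right endpoint; whenever an interval is uncovered, place a point at its right end.
Sorted: [3,4] [5,10] [7,11] [11,13] [12,14] [15,17] [16,19] [18,20] [18,22] [20,23] [25,26] [23,27]
{[3,4]} hit by 4; {[5,10],[7,11]} hit by 10; {[11,13],[12,14]} hit by 13; {[15,17],[16,19]} hit by 17; {[18,20],[18,22],[20,23]} hit by 20; {[25,26],[23,27]} hit by 26.
Points: 4, 10, 13, 17, 20, 26 (6 total).

26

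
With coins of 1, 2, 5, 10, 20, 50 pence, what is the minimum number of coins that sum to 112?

4

112 = 2×50 + 1×10 + 1×2
Total coins = 2 + 1 + 1 = 4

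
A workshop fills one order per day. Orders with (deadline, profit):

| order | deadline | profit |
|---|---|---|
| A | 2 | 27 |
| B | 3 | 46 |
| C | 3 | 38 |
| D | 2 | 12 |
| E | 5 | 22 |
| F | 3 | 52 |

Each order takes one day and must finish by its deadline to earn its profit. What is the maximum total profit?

158

By profit: F(d3,52), B(d3,46), C(d3,38), A(d2,27), E(d5,22), D(d2,12)
F→slot 3; B→slot 2; C→slot 1; A skipped; E→slot 5; D skipped.
Profit = 38 + 46 + 52 + 22 = 158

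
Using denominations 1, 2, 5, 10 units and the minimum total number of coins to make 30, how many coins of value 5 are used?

0

Use the largest denomination that fits, subtract, and repeat.
30 = 3×10
Count of 5: 0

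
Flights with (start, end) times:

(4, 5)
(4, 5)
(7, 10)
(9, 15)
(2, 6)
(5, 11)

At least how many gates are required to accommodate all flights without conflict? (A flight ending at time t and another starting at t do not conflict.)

Events (time:±→running): 2:+→1 4:+→2 4:+→3 … peak 3.

3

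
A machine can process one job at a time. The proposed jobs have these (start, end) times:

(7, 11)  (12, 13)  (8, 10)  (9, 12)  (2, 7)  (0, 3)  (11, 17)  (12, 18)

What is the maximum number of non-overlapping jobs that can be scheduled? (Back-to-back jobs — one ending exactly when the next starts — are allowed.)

3

Sorted by end: (0,3)  (2,7)  (8,10)  (7,11)  (9,12)  (12,13)  (11,17)  (12,18)
take (0,3); skip (2,7); take (8,10); take (12,13); skip (11,17).
Selected 3 jobs.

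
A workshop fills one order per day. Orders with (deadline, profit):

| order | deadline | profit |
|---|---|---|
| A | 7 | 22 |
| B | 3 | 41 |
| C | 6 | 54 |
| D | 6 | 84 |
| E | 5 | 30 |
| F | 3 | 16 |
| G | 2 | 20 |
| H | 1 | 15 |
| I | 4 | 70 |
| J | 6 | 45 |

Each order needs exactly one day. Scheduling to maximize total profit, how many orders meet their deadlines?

7

Profit order: D=84 I=70 C=54 J=45 B=41 E=30 A=22 G=20 F=16 H=15
Assign: D→slot 6, I→slot 4, C→slot 5, J→slot 3, B→slot 2, E→slot 1, A→slot 7, G skipped, F skipped, H skipped.
Slots: [1:E] [2:B] [3:J] [4:I] [5:C] [6:D] [7:A]
7 of 10 scheduled.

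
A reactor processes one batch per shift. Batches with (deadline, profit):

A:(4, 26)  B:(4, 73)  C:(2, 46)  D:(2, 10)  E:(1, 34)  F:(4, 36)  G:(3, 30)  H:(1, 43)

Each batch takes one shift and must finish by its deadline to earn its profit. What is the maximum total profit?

Sort by profit descending; place each in the latest free slot ≤ its deadline.
Profit order: B=73 C=46 H=43 F=36 E=34 G=30 A=26 D=10
Assign: B→slot 4, C→slot 2, H→slot 1, F→slot 3, E skipped, G skipped, A skipped, D skipped.
Slots: [1:H] [2:C] [3:F] [4:B]
Profit = 43 + 46 + 36 + 73 = 198

198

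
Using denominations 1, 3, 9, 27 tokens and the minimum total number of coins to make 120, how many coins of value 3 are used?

1

Use the largest denomination that fits, subtract, and repeat.
120 − 4×27→12 − 1×9→3 − 1×3→0
Count of 3: 1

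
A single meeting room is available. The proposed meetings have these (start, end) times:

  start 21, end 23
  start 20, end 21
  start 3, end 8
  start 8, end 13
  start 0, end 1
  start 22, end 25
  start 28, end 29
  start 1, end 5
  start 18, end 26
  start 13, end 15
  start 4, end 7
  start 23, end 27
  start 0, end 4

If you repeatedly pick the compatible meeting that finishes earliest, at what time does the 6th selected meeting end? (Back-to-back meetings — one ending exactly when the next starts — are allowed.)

Sorted by end: (0,1)  (0,4)  (1,5)  (4,7)  (3,8)  (8,13)  (13,15)  (20,21)  (21,23)  (22,25)  (18,26)  (23,27)  (28,29)
take (0,1); take (1,5); skip (4,7); skip (3,8); take (8,13); take (13,15); take (20,21); take (21,23); take (23,27); take (28,29).
Selected: (0,1) (1,5) (8,13) (13,15) (20,21) (21,23) (23,27) (28,29)

23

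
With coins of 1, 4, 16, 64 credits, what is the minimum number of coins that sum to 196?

Greedy: take as many of the largest coin as possible, then repeat with the remainder.
196 = 3×64 + 1×4
Total coins = 3 + 1 = 4

4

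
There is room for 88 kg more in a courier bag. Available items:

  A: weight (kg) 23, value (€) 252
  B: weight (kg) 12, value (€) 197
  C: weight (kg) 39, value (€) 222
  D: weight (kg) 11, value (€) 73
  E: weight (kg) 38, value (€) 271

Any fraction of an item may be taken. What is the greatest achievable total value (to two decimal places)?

Sort by value per unit weight and fill in that order.
Order: B (197/12=16.42) > A (252/23=10.96) > E (271/38=7.13) > D (73/11=6.64) > C (222/39=5.69)
Fill: take B (12 @ 197) → take A (23 @ 252) → take E (38 @ 271) → take D (11 @ 73) → take 4/39 of C → 22.77; 88/88 used.
Total value = 815.77

815.77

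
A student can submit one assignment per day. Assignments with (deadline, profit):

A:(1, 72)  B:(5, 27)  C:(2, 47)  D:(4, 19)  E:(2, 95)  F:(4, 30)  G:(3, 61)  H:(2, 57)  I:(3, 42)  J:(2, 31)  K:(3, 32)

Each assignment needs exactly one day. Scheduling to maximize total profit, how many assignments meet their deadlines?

5

Take jobs in profit order; each goes to the latest open slot no later than its deadline.
By profit: E(d2,95), A(d1,72), G(d3,61), H(d2,57), C(d2,47), I(d3,42), K(d3,32), J(d2,31), F(d4,30), B(d5,27), D(d4,19)
E→slot 2; A→slot 1; G→slot 3; H skipped; C skipped; I skipped; K skipped; J skipped; F→slot 4; B→slot 5; D skipped.
5 of 11 scheduled.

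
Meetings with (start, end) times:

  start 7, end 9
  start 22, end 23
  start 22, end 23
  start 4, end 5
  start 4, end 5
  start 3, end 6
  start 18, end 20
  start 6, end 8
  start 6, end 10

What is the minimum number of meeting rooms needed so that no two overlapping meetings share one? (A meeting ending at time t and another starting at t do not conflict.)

3

Count concurrent intervals with a sweep; the peak is the room count.
Events (time:±→running): 3:+→1 4:+→2 4:+→3 … peak 3.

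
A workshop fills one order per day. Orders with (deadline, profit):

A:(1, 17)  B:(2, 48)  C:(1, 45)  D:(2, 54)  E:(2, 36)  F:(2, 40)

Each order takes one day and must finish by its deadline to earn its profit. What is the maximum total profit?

Sort by profit descending; place each in the latest free slot ≤ its deadline.
Profit order: D=54 B=48 C=45 F=40 E=36 A=17
Assign: D→slot 2, B→slot 1, C skipped, F skipped, E skipped, A skipped.
Slots: [1:B] [2:D]
Profit = 48 + 54 = 102

102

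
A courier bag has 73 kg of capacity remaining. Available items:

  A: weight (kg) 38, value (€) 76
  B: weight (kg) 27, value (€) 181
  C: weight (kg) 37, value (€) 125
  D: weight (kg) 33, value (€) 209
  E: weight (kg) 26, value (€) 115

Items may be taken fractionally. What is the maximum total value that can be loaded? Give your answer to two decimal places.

447.50

Order: B (181/27=6.70) > D (209/33=6.33) > E (115/26=4.42) > C (125/37=3.38) > A (76/38=2.00)
Fill: take B (27 @ 181) → take D (33 @ 209) → take 13/26 of E → 57.50; 73/73 used.
Total value = 447.50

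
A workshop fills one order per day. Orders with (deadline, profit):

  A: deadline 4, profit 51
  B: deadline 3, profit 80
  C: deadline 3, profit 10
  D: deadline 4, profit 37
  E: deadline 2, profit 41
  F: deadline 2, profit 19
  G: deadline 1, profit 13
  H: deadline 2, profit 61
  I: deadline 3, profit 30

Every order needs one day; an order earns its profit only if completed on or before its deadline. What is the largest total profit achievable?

233

By profit: B(d3,80), H(d2,61), A(d4,51), E(d2,41), D(d4,37), I(d3,30), F(d2,19), G(d1,13), C(d3,10)
B→slot 3; H→slot 2; A→slot 4; E→slot 1; D skipped; I skipped; F skipped; G skipped; C skipped.
Profit = 41 + 61 + 80 + 51 = 233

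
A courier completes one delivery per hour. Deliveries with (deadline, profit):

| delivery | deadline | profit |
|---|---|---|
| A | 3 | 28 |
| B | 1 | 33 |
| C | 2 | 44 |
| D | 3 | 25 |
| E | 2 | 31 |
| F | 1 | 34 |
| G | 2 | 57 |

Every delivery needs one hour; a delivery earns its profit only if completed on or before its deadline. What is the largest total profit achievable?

Take jobs in profit order; each goes to the latest open slot no later than its deadline.
By profit: G(d2,57), C(d2,44), F(d1,34), B(d1,33), E(d2,31), A(d3,28), D(d3,25)
G→slot 2; C→slot 1; F skipped; B skipped; E skipped; A→slot 3; D skipped.
Profit = 44 + 57 + 28 = 129

129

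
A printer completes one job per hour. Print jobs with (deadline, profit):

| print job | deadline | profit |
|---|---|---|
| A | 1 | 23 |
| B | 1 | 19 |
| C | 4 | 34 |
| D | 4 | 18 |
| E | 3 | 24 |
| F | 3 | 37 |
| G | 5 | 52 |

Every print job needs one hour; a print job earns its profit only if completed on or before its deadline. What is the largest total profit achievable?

170

By profit: G(d5,52), F(d3,37), C(d4,34), E(d3,24), A(d1,23), B(d1,19), D(d4,18)
G→slot 5; F→slot 3; C→slot 4; E→slot 2; A→slot 1; B skipped; D skipped.
Profit = 23 + 24 + 37 + 34 + 52 = 170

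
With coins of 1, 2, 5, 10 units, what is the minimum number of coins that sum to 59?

Use the largest denomination that fits, subtract, and repeat.
59 − 5×10→9 − 1×5→4 − 2×2→0
Total coins = 5 + 1 + 2 = 8

8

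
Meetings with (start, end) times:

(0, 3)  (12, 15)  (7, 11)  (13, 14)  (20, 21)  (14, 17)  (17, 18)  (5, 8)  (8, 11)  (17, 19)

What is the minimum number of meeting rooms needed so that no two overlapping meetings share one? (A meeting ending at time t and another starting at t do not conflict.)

2

starts: [0, 5, 7, 8, 12, 13, 14, 17, 17, 20]
ends:   [3, 8, 11, 11, 14, 15, 17, 18, 19, 21]
s0→1 e3→0 s5→1 s7→2  — peak 2.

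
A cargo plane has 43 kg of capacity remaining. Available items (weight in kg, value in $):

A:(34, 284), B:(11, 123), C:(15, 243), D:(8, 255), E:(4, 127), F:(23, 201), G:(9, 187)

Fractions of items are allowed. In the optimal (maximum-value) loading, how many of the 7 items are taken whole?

4

Sort by value per unit weight and fill in that order.
Order: D (255/8=31.88) > E (127/4=31.75) > G (187/9=20.78) > C (243/15=16.20) > B (123/11=11.18) > F (201/23=8.74) > A (284/34=8.35)
Fill: take D (8 @ 255) → take E (4 @ 127) → take G (9 @ 187) → take C (15 @ 243) → take 7/11 of B → 78.27; 43/43 used.
4 item(s) taken whole; one partial (take 7/11 of B).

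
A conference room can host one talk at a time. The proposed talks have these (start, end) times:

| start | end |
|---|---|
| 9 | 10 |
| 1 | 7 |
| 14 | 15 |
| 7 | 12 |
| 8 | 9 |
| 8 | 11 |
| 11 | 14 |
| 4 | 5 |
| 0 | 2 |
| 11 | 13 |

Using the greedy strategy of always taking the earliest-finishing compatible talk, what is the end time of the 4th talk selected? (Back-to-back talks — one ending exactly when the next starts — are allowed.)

By end time: (0,2), (4,5), (1,7), (8,9), (9,10), (8,11), (7,12), (11,13), (11,14), (14,15).
Pick (0,2); next start ≥ 2 → (4,5); next start ≥ 5 → (8,9); next start ≥ 9 → (9,10); next start ≥ 10 → (11,13); next start ≥ 13 → (14,15).
Selected: (0,2) (4,5) (8,9) (9,10) (11,13) (14,15)

10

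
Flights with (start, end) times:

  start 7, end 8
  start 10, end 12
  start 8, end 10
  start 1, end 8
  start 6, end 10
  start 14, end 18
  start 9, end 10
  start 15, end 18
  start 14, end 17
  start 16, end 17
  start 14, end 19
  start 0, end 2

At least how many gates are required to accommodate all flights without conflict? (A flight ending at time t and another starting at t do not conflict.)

The answer is the maximum number of intervals overlapping at any instant.
starts: [0, 1, 6, 7, 8, 9, 10, 14, 14, 14, 15, 16]
ends:   [2, 8, 8, 10, 10, 10, 12, 17, 17, 18, 18, 19]
s0→1 s1→2 e2→1 s6→2 s7→3 e8→2 e8→1 s8→2 s9→3 e10→2 e10→1 e10→0 s10→1 e12→0 s14→1 s14→2 s14→3 s15→4 s16→5  — peak 5.

5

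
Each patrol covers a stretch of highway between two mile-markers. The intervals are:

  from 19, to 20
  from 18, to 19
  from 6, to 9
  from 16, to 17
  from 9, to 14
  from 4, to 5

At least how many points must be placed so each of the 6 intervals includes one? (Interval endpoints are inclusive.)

By right end: [4,5]  [6,9]  [9,14]  [16,17]  [18,19]  [19,20]
[4,5] uncovered → point at 5; [6,9] uncovered → point at 9; [16,17] uncovered → point at 17; [18,19] uncovered → point at 19.
Points: 5, 9, 17, 19 (4 total).

4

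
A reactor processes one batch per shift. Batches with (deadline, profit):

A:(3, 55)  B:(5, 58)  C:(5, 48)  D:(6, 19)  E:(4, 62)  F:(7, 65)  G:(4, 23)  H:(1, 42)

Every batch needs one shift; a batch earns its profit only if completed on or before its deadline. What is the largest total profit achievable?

349

Take jobs in profit order; each goes to the latest open slot no later than its deadline.
By profit: F(d7,65), E(d4,62), B(d5,58), A(d3,55), C(d5,48), H(d1,42), G(d4,23), D(d6,19)
F→slot 7; E→slot 4; B→slot 5; A→slot 3; C→slot 2; H→slot 1; G skipped; D→slot 6.
Profit = 42 + 48 + 55 + 62 + 58 + 19 + 65 = 349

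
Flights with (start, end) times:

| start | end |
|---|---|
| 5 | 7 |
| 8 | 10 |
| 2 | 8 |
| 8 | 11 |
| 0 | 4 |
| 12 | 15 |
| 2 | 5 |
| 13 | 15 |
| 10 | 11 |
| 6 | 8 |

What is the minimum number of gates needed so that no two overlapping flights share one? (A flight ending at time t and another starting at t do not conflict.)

3

Events (time:±→running): 0:+→1 2:+→2 2:+→3 … peak 3.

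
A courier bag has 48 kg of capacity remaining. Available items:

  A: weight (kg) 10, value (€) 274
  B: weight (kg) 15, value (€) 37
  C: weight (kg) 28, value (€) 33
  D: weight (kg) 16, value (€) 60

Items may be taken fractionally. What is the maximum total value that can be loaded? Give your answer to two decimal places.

Greedy by value/weight ratio, highest first.
Ratios (sorted): A 27.40, D 3.75, B 2.47, C 1.18
take A (10 @ 274); take D (16 @ 60); take B (15 @ 37); take 7/28 of C → 8.25. Capacity used 48/48.
Total value = 379.25

379.25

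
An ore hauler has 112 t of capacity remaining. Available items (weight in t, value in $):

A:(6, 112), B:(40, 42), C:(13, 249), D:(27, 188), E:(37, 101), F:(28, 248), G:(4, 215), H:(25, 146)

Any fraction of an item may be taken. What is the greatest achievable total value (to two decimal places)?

1182.57

Order: G (215/4=53.75) > C (249/13=19.15) > A (112/6=18.67) > F (248/28=8.86) > D (188/27=6.96) > H (146/25=5.84) > E (101/37=2.73) > B (42/40=1.05)
Fill: take G (4 @ 215) → take C (13 @ 249) → take A (6 @ 112) → take F (28 @ 248) → take D (27 @ 188) → take H (25 @ 146) → take 9/37 of E → 24.57; 112/112 used.
Total value = 1182.57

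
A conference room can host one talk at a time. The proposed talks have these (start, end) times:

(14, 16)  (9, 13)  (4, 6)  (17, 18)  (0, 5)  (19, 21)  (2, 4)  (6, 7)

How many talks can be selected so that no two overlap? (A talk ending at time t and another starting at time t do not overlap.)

Sort by end time and greedily take each interval whose start is ≥ the last chosen end.
By end time: (2,4), (0,5), (4,6), (6,7), (9,13), (14,16), (17,18), (19,21).
Pick (2,4); next start ≥ 4 → (4,6); next start ≥ 6 → (6,7); next start ≥ 7 → (9,13); next start ≥ 13 → (14,16); next start ≥ 16 → (17,18); next start ≥ 18 → (19,21).
Selected 7 talks.

7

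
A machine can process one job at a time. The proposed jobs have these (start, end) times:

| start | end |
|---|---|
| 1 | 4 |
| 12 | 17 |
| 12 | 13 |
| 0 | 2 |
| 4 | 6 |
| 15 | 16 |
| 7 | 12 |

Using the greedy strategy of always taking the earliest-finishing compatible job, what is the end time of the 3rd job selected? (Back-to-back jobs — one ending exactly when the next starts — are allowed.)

Sort by end time and greedily take each interval whose start is ≥ the last chosen end.
Sorted by end: (0,2)  (1,4)  (4,6)  (7,12)  (12,13)  (15,16)  (12,17)
take (0,2); skip (1,4); take (4,6); take (7,12); take (12,13); take (15,16); skip (12,17).
Selected: (0,2) (4,6) (7,12) (12,13) (15,16)

12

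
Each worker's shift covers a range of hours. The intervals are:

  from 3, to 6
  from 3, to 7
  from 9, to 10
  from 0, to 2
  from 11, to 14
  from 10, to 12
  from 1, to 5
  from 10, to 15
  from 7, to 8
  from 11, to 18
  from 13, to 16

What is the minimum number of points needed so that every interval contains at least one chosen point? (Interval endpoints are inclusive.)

Sorted: [0,2] [1,5] [3,6] [3,7] [7,8] [9,10] [10,12] [11,14] [10,15] [13,16] [11,18]
{[0,2],[1,5]} hit by 2; {[3,6],[3,7]} hit by 6; {[7,8]} hit by 8; {[9,10],[10,12]} hit by 10; {[11,14],[10,15],[13,16],[11,18]} hit by 14.
Points: 2, 6, 8, 10, 14 (5 total).

5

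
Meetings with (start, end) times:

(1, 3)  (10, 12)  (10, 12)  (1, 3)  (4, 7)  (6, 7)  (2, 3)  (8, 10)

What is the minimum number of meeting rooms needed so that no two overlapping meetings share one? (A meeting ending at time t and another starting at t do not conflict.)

Events (time:±→running): 1:+→1 1:+→2 2:+→3 … peak 3.

3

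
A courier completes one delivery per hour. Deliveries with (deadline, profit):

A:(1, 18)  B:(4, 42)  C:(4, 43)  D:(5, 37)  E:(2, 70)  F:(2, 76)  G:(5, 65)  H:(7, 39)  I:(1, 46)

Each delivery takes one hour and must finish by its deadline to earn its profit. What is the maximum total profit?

335

Sort by profit descending; place each in the latest free slot ≤ its deadline.
By profit: F(d2,76), E(d2,70), G(d5,65), I(d1,46), C(d4,43), B(d4,42), H(d7,39), D(d5,37), A(d1,18)
F→slot 2; E→slot 1; G→slot 5; I skipped; C→slot 4; B→slot 3; H→slot 7; D skipped; A skipped.
Profit = 70 + 76 + 42 + 43 + 65 + 39 = 335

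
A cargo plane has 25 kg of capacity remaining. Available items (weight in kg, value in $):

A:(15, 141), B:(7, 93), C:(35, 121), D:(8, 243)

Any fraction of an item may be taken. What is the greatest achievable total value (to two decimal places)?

Greedy by value/weight ratio, highest first.
Ratios (sorted): D 30.38, B 13.29, A 9.40, C 3.46
take D (8 @ 243); take B (7 @ 93); take 10/15 of A → 94.00. Capacity used 25/25.
Total value = 430.00

430.00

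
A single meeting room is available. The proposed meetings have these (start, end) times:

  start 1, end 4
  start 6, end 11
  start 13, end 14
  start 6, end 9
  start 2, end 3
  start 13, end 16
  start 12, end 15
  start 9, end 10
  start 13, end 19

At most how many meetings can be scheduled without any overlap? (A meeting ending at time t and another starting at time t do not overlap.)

By end time: (2,3), (1,4), (6,9), (9,10), (6,11), (13,14), (12,15), (13,16), (13,19).
Pick (2,3); next start ≥ 3 → (6,9); next start ≥ 9 → (9,10); next start ≥ 10 → (13,14).
Selected 4 meetings.

4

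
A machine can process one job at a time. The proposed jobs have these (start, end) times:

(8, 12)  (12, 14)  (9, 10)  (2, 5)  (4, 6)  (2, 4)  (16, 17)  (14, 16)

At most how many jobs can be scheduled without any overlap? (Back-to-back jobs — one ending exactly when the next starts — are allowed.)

Sort by end time and greedily take each interval whose start is ≥ the last chosen end.
By end time: (2,4), (2,5), (4,6), (9,10), (8,12), (12,14), (14,16), (16,17).
Pick (2,4); next start ≥ 4 → (4,6); next start ≥ 6 → (9,10); next start ≥ 10 → (12,14); next start ≥ 14 → (14,16); next start ≥ 16 → (16,17).
Selected 6 jobs.

6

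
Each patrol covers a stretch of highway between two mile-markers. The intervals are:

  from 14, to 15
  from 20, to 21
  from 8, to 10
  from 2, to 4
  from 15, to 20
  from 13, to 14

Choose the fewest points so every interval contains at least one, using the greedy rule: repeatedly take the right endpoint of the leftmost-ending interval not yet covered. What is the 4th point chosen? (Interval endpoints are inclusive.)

Sorted: [2,4] [8,10] [13,14] [14,15] [15,20] [20,21]
{[2,4]} hit by 4; {[8,10]} hit by 10; {[13,14],[14,15]} hit by 14; {[15,20],[20,21]} hit by 20.
Points: 4, 10, 14, 20 (4 total).

20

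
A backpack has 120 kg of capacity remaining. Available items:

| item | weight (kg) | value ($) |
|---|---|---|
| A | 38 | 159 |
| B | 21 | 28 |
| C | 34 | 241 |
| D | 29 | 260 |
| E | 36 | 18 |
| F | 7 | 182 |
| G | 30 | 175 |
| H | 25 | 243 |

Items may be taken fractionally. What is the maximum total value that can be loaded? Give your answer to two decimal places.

1071.83

Greedy by value/weight ratio, highest first.
Order: F (182/7=26.00) > H (243/25=9.72) > D (260/29=8.97) > C (241/34=7.09) > G (175/30=5.83) > A (159/38=4.18) > B (28/21=1.33) > E (18/36=0.50)
Fill: take F (7 @ 182) → take H (25 @ 243) → take D (29 @ 260) → take C (34 @ 241) → take 25/30 of G → 145.83; 120/120 used.
Total value = 1071.83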